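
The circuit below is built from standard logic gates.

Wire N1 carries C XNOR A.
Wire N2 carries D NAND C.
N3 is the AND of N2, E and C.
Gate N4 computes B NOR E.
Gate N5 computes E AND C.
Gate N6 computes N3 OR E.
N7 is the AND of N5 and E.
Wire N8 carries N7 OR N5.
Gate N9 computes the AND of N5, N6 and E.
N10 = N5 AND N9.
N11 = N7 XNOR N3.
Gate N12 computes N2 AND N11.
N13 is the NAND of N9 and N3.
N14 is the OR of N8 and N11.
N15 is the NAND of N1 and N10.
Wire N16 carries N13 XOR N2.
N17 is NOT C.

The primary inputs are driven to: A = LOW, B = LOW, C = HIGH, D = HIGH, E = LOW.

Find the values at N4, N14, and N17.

N2 = D NAND C = HIGH NAND HIGH = LOW
N3 = N2 AND E AND C = LOW AND LOW AND HIGH = LOW
N4 = B NOR E = LOW NOR LOW = HIGH
N5 = E AND C = LOW AND HIGH = LOW
N7 = N5 AND E = LOW AND LOW = LOW
N8 = N7 OR N5 = LOW OR LOW = LOW
N11 = N7 XNOR N3 = LOW XNOR LOW = HIGH
N14 = N8 OR N11 = LOW OR HIGH = HIGH
N17 = NOT C = NOT HIGH = LOW

N4 = HIGH, N14 = HIGH, N17 = LOW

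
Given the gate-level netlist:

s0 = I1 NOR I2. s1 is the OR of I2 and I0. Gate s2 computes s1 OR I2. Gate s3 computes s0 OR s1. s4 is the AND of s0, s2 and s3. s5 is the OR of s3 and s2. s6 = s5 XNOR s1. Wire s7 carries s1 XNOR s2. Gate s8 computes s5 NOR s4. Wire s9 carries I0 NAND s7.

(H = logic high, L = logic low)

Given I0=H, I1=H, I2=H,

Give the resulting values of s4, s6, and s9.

s4 = L, s6 = H, s9 = L

s0 = I1 NOR I2 = H NOR H = L
s1 = I2 OR I0 = H OR H = H
s2 = s1 OR I2 = H OR H = H
s3 = s0 OR s1 = L OR H = H
s4 = s0 AND s2 AND s3 = L AND H AND H = L
s5 = s3 OR s2 = H OR H = H
s6 = s5 XNOR s1 = H XNOR H = H
s7 = s1 XNOR s2 = H XNOR H = H
s9 = I0 NAND s7 = H NAND H = L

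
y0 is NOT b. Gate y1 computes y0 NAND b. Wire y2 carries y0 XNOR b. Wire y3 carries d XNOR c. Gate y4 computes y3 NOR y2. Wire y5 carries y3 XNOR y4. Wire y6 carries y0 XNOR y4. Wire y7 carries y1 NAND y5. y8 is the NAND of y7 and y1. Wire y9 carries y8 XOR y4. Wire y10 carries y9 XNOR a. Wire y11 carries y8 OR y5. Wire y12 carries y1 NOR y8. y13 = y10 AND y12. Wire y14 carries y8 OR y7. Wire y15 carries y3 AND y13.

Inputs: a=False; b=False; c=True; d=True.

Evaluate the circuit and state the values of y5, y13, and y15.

y5 = False  y13 = False  y15 = False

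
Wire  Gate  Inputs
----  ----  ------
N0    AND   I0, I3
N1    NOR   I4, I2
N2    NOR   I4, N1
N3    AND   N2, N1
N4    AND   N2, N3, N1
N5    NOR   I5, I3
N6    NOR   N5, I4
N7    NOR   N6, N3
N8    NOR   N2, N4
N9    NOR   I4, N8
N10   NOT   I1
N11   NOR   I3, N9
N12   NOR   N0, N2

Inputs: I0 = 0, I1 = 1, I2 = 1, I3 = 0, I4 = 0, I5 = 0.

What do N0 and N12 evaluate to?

N0 = 0, N12 = 0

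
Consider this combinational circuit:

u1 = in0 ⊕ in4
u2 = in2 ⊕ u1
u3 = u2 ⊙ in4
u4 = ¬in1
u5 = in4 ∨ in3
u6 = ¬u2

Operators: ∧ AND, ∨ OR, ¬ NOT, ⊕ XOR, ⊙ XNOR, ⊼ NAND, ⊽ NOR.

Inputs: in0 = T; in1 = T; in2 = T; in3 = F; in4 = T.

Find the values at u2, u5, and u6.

u2 = T, u5 = T, u6 = F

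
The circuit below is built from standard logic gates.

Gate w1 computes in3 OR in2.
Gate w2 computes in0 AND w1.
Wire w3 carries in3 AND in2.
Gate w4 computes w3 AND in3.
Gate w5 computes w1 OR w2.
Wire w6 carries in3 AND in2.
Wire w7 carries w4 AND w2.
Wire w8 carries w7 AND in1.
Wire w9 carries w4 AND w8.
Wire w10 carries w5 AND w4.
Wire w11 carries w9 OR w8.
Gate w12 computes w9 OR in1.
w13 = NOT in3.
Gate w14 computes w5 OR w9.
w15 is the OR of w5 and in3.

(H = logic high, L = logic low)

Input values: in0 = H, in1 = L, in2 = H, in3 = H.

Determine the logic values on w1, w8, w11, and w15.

w1 = in3 OR in2 = H OR H = H
w2 = in0 AND w1 = H AND H = H
w3 = in3 AND in2 = H AND H = H
w4 = w3 AND in3 = H AND H = H
w5 = w1 OR w2 = H OR H = H
w7 = w4 AND w2 = H AND H = H
w8 = w7 AND in1 = H AND L = L
w9 = w4 AND w8 = H AND L = L
w11 = w9 OR w8 = L OR L = L
w15 = w5 OR in3 = H OR H = H

w1 = H, w8 = L, w11 = L, w15 = H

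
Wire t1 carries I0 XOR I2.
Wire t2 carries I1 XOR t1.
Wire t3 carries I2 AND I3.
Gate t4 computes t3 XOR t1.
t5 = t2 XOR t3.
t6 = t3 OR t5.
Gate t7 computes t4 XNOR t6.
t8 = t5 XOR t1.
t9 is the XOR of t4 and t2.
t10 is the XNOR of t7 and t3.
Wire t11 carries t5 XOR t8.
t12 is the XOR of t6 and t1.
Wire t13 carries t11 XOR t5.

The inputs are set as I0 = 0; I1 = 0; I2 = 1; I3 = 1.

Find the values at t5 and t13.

t1 = I0 XOR I2 = 0 XOR 1 = 1
t2 = I1 XOR t1 = 0 XOR 1 = 1
t3 = I2 AND I3 = 1 AND 1 = 1
t5 = t2 XOR t3 = 1 XOR 1 = 0
t8 = t5 XOR t1 = 0 XOR 1 = 1
t11 = t5 XOR t8 = 0 XOR 1 = 1
t13 = t11 XOR t5 = 1 XOR 0 = 1

t5 = 0  t13 = 1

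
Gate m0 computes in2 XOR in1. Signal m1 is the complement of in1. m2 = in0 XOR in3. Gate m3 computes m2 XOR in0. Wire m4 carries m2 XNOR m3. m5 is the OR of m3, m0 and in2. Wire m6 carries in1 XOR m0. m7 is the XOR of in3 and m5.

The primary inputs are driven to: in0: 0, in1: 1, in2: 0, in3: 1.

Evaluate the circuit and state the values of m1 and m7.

m1 = 0  m7 = 0

m0 = in2 XOR in1 = 0 XOR 1 = 1
m1 = NOT in1 = NOT 1 = 0
m2 = in0 XOR in3 = 0 XOR 1 = 1
m3 = m2 XOR in0 = 1 XOR 0 = 1
m5 = m3 OR m0 OR in2 = 1 OR 1 OR 0 = 1
m7 = in3 XOR m5 = 1 XOR 1 = 0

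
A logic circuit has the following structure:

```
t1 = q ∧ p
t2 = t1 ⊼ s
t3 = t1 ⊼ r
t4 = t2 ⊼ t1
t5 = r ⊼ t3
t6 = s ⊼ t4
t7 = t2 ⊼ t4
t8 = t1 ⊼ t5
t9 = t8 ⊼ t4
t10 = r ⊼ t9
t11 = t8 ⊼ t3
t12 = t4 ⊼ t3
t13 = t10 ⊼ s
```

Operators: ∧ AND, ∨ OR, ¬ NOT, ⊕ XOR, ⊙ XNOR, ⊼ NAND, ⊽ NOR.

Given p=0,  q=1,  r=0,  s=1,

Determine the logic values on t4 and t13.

t4 = 1; t13 = 0

t1 = q AND p = 1 AND 0 = 0
t2 = t1 NAND s = 0 NAND 1 = 1
t3 = t1 NAND r = 0 NAND 0 = 1
t4 = t2 NAND t1 = 1 NAND 0 = 1
t5 = r NAND t3 = 0 NAND 1 = 1
t8 = t1 NAND t5 = 0 NAND 1 = 1
t9 = t8 NAND t4 = 1 NAND 1 = 0
t10 = r NAND t9 = 0 NAND 0 = 1
t13 = t10 NAND s = 1 NAND 1 = 0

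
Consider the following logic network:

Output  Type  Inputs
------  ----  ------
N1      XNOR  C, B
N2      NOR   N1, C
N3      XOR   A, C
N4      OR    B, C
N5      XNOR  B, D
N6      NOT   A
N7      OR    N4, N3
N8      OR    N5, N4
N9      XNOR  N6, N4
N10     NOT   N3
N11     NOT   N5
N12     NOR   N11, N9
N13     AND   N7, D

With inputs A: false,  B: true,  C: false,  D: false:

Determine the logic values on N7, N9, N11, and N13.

N7 = true, N9 = true, N11 = true, N13 = false

N3 = A XOR C = false XOR false = false
N4 = B OR C = true OR false = true
N5 = B XNOR D = true XNOR false = false
N6 = NOT A = NOT false = true
N7 = N4 OR N3 = true OR false = true
N9 = N6 XNOR N4 = true XNOR true = true
N11 = NOT N5 = NOT false = true
N13 = N7 AND D = true AND false = false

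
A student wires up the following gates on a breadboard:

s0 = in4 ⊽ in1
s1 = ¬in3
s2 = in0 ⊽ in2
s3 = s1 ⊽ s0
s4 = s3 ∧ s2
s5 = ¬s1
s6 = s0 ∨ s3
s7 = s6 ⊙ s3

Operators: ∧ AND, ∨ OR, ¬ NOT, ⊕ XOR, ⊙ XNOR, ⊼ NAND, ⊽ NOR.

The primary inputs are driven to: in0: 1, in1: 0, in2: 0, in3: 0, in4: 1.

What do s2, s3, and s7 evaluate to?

s0 = in4 NOR in1 = 1 NOR 0 = 0
s1 = NOT in3 = NOT 0 = 1
s2 = in0 NOR in2 = 1 NOR 0 = 0
s3 = s1 NOR s0 = 1 NOR 0 = 0
s6 = s0 OR s3 = 0 OR 0 = 0
s7 = s6 XNOR s3 = 0 XNOR 0 = 1

s2 = 0, s3 = 0, s7 = 1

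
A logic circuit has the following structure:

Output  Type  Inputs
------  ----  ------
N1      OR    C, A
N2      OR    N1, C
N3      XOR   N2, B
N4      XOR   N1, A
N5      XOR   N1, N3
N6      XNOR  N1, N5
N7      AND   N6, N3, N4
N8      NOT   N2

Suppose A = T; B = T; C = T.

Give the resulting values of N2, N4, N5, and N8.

N2 = T; N4 = F; N5 = T; N8 = F

N1 = C OR A = T OR T = T
N2 = N1 OR C = T OR T = T
N3 = N2 XOR B = T XOR T = F
N4 = N1 XOR A = T XOR T = F
N5 = N1 XOR N3 = T XOR F = T
N8 = NOT N2 = NOT T = F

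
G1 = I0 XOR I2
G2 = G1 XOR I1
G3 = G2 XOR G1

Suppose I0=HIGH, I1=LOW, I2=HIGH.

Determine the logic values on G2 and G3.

G1 = I0 XOR I2 = HIGH XOR HIGH = LOW
G2 = G1 XOR I1 = LOW XOR LOW = LOW
G3 = G2 XOR G1 = LOW XOR LOW = LOW

G2 = LOW, G3 = LOW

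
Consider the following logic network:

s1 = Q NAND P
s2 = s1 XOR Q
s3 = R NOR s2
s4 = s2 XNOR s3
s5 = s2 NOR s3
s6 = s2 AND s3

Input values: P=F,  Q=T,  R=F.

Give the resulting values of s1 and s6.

s1 = T; s6 = F

s1 = Q NAND P = T NAND F = T
s2 = s1 XOR Q = T XOR T = F
s3 = R NOR s2 = F NOR F = T
s6 = s2 AND s3 = F AND T = F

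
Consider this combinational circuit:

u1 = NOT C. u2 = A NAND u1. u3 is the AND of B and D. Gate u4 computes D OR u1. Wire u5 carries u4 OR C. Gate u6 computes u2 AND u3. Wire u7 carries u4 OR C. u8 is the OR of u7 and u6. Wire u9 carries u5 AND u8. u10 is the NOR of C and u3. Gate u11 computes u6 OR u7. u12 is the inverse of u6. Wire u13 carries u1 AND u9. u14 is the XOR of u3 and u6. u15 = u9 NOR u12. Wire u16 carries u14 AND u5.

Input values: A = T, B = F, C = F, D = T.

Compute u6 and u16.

u6 = F, u16 = F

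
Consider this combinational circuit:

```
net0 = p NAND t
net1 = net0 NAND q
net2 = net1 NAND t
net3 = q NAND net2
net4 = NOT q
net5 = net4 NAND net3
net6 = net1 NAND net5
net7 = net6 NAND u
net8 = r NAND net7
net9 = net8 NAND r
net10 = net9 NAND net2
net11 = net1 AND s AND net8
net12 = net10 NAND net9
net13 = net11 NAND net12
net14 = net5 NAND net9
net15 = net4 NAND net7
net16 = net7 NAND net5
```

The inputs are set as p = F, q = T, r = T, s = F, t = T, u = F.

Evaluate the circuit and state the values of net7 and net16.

net7 = T; net16 = F

net0 = p NAND t = F NAND T = T
net1 = net0 NAND q = T NAND T = F
net2 = net1 NAND t = F NAND T = T
net3 = q NAND net2 = T NAND T = F
net4 = NOT q = NOT T = F
net5 = net4 NAND net3 = F NAND F = T
net6 = net1 NAND net5 = F NAND T = T
net7 = net6 NAND u = T NAND F = T
net16 = net7 NAND net5 = T NAND T = F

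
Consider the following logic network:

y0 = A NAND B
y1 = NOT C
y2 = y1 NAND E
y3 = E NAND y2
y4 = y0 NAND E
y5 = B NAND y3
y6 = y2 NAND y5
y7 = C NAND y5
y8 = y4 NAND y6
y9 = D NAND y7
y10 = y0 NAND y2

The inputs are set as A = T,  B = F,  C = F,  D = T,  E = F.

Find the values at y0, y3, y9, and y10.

y0 = A NAND B = T NAND F = T
y1 = NOT C = NOT F = T
y2 = y1 NAND E = T NAND F = T
y3 = E NAND y2 = F NAND T = T
y5 = B NAND y3 = F NAND T = T
y7 = C NAND y5 = F NAND T = T
y9 = D NAND y7 = T NAND T = F
y10 = y0 NAND y2 = T NAND T = F

y0 = T, y3 = T, y9 = F, y10 = F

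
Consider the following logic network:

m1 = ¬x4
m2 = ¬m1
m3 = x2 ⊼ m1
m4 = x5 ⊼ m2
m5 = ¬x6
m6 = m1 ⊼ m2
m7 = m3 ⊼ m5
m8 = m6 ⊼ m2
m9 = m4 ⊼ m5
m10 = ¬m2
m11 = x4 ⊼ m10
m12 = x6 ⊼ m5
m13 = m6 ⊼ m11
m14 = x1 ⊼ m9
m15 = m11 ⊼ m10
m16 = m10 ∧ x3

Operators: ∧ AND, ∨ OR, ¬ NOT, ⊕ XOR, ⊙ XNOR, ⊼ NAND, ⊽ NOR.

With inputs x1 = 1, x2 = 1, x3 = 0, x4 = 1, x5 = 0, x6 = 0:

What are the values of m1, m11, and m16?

m1 = NOT x4 = NOT 1 = 0
m2 = NOT m1 = NOT 0 = 1
m10 = NOT m2 = NOT 1 = 0
m11 = x4 NAND m10 = 1 NAND 0 = 1
m16 = m10 AND x3 = 0 AND 0 = 0

m1 = 0, m11 = 1, m16 = 0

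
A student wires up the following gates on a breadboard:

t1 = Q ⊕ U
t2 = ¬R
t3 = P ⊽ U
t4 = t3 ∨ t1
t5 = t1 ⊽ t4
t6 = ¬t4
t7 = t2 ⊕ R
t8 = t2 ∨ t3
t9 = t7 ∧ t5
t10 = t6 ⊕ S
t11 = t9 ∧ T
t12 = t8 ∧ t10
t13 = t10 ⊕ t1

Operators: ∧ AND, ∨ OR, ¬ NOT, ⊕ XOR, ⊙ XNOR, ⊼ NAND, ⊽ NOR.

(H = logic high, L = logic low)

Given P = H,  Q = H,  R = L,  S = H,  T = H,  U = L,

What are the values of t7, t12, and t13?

t1 = Q XOR U = H XOR L = H
t2 = NOT R = NOT L = H
t3 = P NOR U = H NOR L = L
t4 = t3 OR t1 = L OR H = H
t6 = NOT t4 = NOT H = L
t7 = t2 XOR R = H XOR L = H
t8 = t2 OR t3 = H OR L = H
t10 = t6 XOR S = L XOR H = H
t12 = t8 AND t10 = H AND H = H
t13 = t10 XOR t1 = H XOR H = L

t7 = H  t12 = H  t13 = L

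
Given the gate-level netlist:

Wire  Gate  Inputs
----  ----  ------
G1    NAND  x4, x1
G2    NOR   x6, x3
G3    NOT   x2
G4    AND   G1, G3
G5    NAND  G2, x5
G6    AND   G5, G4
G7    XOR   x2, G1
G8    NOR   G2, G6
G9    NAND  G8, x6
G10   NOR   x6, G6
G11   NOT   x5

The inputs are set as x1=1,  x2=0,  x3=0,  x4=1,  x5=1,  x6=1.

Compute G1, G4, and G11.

G1 = 0, G4 = 0, G11 = 0

G1 = x4 NAND x1 = 1 NAND 1 = 0
G3 = NOT x2 = NOT 0 = 1
G4 = G1 AND G3 = 0 AND 1 = 0
G11 = NOT x5 = NOT 1 = 0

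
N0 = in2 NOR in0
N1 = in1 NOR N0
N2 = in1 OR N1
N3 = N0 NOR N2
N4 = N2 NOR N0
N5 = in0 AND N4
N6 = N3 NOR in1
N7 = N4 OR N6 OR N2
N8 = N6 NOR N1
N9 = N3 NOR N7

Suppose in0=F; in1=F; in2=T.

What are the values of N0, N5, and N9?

N0 = F, N5 = F, N9 = F

N0 = in2 NOR in0 = T NOR F = F
N1 = in1 NOR N0 = F NOR F = T
N2 = in1 OR N1 = F OR T = T
N3 = N0 NOR N2 = F NOR T = F
N4 = N2 NOR N0 = T NOR F = F
N5 = in0 AND N4 = F AND F = F
N6 = N3 NOR in1 = F NOR F = T
N7 = N4 OR N6 OR N2 = F OR T OR T = T
N9 = N3 NOR N7 = F NOR T = F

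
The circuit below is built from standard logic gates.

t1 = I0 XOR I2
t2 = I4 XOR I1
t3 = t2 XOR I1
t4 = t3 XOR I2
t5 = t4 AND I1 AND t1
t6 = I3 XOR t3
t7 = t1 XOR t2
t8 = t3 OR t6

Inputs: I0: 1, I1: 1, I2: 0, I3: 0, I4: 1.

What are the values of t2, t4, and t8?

t2 = I4 XOR I1 = 1 XOR 1 = 0
t3 = t2 XOR I1 = 0 XOR 1 = 1
t4 = t3 XOR I2 = 1 XOR 0 = 1
t6 = I3 XOR t3 = 0 XOR 1 = 1
t8 = t3 OR t6 = 1 OR 1 = 1

t2 = 0, t4 = 1, t8 = 1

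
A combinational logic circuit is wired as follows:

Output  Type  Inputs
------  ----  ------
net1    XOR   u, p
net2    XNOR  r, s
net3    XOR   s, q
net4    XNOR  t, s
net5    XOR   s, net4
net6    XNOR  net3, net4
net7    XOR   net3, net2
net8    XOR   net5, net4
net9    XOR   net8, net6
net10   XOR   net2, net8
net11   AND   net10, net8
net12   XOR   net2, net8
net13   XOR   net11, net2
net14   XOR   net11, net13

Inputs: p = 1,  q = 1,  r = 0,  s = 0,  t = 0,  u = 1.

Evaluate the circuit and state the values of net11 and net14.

net2 = r XNOR s = 0 XNOR 0 = 1
net4 = t XNOR s = 0 XNOR 0 = 1
net5 = s XOR net4 = 0 XOR 1 = 1
net8 = net5 XOR net4 = 1 XOR 1 = 0
net10 = net2 XOR net8 = 1 XOR 0 = 1
net11 = net10 AND net8 = 1 AND 0 = 0
net13 = net11 XOR net2 = 0 XOR 1 = 1
net14 = net11 XOR net13 = 0 XOR 1 = 1

net11 = 0, net14 = 1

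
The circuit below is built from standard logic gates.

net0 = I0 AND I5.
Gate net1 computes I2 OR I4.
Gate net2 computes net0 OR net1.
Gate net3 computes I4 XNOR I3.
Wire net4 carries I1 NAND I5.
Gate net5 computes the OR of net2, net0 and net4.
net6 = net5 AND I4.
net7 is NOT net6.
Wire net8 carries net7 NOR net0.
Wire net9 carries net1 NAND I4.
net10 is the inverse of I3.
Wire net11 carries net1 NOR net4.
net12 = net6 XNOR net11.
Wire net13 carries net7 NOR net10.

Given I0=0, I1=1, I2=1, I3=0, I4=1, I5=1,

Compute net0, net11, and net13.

net0 = 0, net11 = 0, net13 = 0

net0 = I0 AND I5 = 0 AND 1 = 0
net1 = I2 OR I4 = 1 OR 1 = 1
net2 = net0 OR net1 = 0 OR 1 = 1
net4 = I1 NAND I5 = 1 NAND 1 = 0
net5 = net2 OR net0 OR net4 = 1 OR 0 OR 0 = 1
net6 = net5 AND I4 = 1 AND 1 = 1
net7 = NOT net6 = NOT 1 = 0
net10 = NOT I3 = NOT 0 = 1
net11 = net1 NOR net4 = 1 NOR 0 = 0
net13 = net7 NOR net10 = 0 NOR 1 = 0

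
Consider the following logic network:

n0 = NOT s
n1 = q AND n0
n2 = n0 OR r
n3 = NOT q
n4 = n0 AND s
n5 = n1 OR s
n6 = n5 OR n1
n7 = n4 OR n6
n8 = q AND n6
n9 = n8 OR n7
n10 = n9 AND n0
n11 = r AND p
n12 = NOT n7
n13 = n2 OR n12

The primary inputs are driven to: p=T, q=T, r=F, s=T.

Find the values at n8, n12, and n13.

n8 = T; n12 = F; n13 = F

n0 = NOT s = NOT T = F
n1 = q AND n0 = T AND F = F
n2 = n0 OR r = F OR F = F
n4 = n0 AND s = F AND T = F
n5 = n1 OR s = F OR T = T
n6 = n5 OR n1 = T OR F = T
n7 = n4 OR n6 = F OR T = T
n8 = q AND n6 = T AND T = T
n12 = NOT n7 = NOT T = F
n13 = n2 OR n12 = F OR F = F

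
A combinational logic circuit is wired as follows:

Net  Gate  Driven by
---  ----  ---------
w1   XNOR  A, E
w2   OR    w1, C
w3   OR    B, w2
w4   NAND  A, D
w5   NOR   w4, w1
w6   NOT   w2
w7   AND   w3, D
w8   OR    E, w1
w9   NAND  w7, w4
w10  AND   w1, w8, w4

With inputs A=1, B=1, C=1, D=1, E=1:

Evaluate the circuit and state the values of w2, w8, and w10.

w2 = 1, w8 = 1, w10 = 0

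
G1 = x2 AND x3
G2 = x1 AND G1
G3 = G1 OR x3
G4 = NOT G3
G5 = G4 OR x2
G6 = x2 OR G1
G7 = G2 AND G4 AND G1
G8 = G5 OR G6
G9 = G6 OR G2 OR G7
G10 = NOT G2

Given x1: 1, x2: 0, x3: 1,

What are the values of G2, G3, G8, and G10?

G2 = 0, G3 = 1, G8 = 0, G10 = 1

G1 = x2 AND x3 = 0 AND 1 = 0
G2 = x1 AND G1 = 1 AND 0 = 0
G3 = G1 OR x3 = 0 OR 1 = 1
G4 = NOT G3 = NOT 1 = 0
G5 = G4 OR x2 = 0 OR 0 = 0
G6 = x2 OR G1 = 0 OR 0 = 0
G8 = G5 OR G6 = 0 OR 0 = 0
G10 = NOT G2 = NOT 0 = 1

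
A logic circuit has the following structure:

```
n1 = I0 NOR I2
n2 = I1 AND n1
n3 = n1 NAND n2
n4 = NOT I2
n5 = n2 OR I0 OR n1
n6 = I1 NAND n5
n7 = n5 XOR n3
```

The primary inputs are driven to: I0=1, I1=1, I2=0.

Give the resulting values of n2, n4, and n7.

n1 = I0 NOR I2 = 1 NOR 0 = 0
n2 = I1 AND n1 = 1 AND 0 = 0
n3 = n1 NAND n2 = 0 NAND 0 = 1
n4 = NOT I2 = NOT 0 = 1
n5 = n2 OR I0 OR n1 = 0 OR 1 OR 0 = 1
n7 = n5 XOR n3 = 1 XOR 1 = 0

n2 = 0, n4 = 1, n7 = 0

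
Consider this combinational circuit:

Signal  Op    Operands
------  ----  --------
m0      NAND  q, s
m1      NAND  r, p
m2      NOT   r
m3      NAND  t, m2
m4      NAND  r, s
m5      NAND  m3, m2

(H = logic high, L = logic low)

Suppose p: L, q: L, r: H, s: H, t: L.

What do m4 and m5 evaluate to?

m4 = L, m5 = H

m2 = NOT r = NOT H = L
m3 = t NAND m2 = L NAND L = H
m4 = r NAND s = H NAND H = L
m5 = m3 NAND m2 = H NAND L = H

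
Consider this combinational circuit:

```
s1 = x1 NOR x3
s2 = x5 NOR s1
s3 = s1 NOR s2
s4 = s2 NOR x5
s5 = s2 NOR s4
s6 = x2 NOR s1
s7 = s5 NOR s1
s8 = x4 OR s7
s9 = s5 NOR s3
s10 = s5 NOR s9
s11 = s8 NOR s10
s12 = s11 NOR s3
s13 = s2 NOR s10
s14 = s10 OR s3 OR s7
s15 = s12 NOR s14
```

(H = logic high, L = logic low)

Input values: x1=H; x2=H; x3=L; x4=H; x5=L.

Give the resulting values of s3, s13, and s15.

s1 = x1 NOR x3 = H NOR L = L
s2 = x5 NOR s1 = L NOR L = H
s3 = s1 NOR s2 = L NOR H = L
s4 = s2 NOR x5 = H NOR L = L
s5 = s2 NOR s4 = H NOR L = L
s7 = s5 NOR s1 = L NOR L = H
s8 = x4 OR s7 = H OR H = H
s9 = s5 NOR s3 = L NOR L = H
s10 = s5 NOR s9 = L NOR H = L
s11 = s8 NOR s10 = H NOR L = L
s12 = s11 NOR s3 = L NOR L = H
s13 = s2 NOR s10 = H NOR L = L
s14 = s10 OR s3 OR s7 = L OR L OR H = H
s15 = s12 NOR s14 = H NOR H = L

s3 = L, s13 = L, s15 = L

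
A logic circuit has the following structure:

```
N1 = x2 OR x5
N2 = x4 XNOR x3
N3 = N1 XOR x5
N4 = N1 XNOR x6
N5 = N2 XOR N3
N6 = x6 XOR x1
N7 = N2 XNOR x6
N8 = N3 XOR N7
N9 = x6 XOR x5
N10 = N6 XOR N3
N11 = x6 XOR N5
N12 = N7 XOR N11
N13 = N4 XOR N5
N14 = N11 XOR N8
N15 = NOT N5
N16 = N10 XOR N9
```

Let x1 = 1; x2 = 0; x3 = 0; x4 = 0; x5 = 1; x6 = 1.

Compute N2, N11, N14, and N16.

N1 = x2 OR x5 = 0 OR 1 = 1
N2 = x4 XNOR x3 = 0 XNOR 0 = 1
N3 = N1 XOR x5 = 1 XOR 1 = 0
N5 = N2 XOR N3 = 1 XOR 0 = 1
N6 = x6 XOR x1 = 1 XOR 1 = 0
N7 = N2 XNOR x6 = 1 XNOR 1 = 1
N8 = N3 XOR N7 = 0 XOR 1 = 1
N9 = x6 XOR x5 = 1 XOR 1 = 0
N10 = N6 XOR N3 = 0 XOR 0 = 0
N11 = x6 XOR N5 = 1 XOR 1 = 0
N14 = N11 XOR N8 = 0 XOR 1 = 1
N16 = N10 XOR N9 = 0 XOR 0 = 0

N2 = 1, N11 = 0, N14 = 1, N16 = 0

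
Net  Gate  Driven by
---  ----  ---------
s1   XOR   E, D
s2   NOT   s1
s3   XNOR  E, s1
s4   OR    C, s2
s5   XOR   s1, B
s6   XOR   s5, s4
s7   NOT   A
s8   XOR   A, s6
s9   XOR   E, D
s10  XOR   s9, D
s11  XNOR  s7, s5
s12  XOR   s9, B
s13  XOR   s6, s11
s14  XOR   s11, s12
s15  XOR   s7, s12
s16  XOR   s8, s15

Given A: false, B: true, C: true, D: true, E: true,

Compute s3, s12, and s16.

s3 = false  s12 = true  s16 = false

s1 = E XOR D = true XOR true = false
s2 = NOT s1 = NOT false = true
s3 = E XNOR s1 = true XNOR false = false
s4 = C OR s2 = true OR true = true
s5 = s1 XOR B = false XOR true = true
s6 = s5 XOR s4 = true XOR true = false
s7 = NOT A = NOT false = true
s8 = A XOR s6 = false XOR false = false
s9 = E XOR D = true XOR true = false
s12 = s9 XOR B = false XOR true = true
s15 = s7 XOR s12 = true XOR true = false
s16 = s8 XOR s15 = false XOR false = false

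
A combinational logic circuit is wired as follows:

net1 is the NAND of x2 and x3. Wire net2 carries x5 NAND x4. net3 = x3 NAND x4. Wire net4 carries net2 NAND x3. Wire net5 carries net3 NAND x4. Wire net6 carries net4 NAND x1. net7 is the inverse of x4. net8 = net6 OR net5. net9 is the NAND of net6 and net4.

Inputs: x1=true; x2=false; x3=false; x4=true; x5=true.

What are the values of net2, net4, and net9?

net2 = x5 NAND x4 = true NAND true = false
net4 = net2 NAND x3 = false NAND false = true
net6 = net4 NAND x1 = true NAND true = false
net9 = net6 NAND net4 = false NAND true = true

net2 = false  net4 = true  net9 = true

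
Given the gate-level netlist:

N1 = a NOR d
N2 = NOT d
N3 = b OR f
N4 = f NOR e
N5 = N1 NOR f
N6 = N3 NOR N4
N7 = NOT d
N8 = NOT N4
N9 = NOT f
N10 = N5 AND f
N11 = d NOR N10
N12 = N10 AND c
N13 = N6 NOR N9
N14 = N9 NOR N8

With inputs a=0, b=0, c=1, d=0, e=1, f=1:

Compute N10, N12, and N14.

N10 = 0, N12 = 0, N14 = 0

N1 = a NOR d = 0 NOR 0 = 1
N4 = f NOR e = 1 NOR 1 = 0
N5 = N1 NOR f = 1 NOR 1 = 0
N8 = NOT N4 = NOT 0 = 1
N9 = NOT f = NOT 1 = 0
N10 = N5 AND f = 0 AND 1 = 0
N12 = N10 AND c = 0 AND 1 = 0
N14 = N9 NOR N8 = 0 NOR 1 = 0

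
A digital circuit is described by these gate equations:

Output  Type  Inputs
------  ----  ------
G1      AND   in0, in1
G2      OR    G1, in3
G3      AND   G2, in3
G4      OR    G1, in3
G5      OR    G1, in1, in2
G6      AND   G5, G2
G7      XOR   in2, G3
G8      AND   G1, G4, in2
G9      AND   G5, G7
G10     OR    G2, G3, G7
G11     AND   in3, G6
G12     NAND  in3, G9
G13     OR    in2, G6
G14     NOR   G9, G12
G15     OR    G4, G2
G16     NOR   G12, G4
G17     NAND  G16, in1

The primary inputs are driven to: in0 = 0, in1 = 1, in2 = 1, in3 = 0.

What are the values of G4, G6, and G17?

G1 = in0 AND in1 = 0 AND 1 = 0
G2 = G1 OR in3 = 0 OR 0 = 0
G3 = G2 AND in3 = 0 AND 0 = 0
G4 = G1 OR in3 = 0 OR 0 = 0
G5 = G1 OR in1 OR in2 = 0 OR 1 OR 1 = 1
G6 = G5 AND G2 = 1 AND 0 = 0
G7 = in2 XOR G3 = 1 XOR 0 = 1
G9 = G5 AND G7 = 1 AND 1 = 1
G12 = in3 NAND G9 = 0 NAND 1 = 1
G16 = G12 NOR G4 = 1 NOR 0 = 0
G17 = G16 NAND in1 = 0 NAND 1 = 1

G4 = 0, G6 = 0, G17 = 1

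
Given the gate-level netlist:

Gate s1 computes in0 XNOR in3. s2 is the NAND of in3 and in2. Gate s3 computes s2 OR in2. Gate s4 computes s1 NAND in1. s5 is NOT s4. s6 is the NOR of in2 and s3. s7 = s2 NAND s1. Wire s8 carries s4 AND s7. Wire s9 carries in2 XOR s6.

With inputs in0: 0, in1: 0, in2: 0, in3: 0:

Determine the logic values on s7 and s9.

s7 = 0, s9 = 0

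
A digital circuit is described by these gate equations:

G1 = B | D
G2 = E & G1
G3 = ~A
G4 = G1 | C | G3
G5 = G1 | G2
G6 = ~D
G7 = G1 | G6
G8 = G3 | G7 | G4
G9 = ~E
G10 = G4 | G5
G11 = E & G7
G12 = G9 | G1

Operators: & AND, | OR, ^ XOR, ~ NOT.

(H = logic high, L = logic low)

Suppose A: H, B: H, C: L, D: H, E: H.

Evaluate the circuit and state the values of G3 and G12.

G3 = L; G12 = H

G1 = B OR D = H OR H = H
G3 = NOT A = NOT H = L
G9 = NOT E = NOT H = L
G12 = G9 OR G1 = L OR H = H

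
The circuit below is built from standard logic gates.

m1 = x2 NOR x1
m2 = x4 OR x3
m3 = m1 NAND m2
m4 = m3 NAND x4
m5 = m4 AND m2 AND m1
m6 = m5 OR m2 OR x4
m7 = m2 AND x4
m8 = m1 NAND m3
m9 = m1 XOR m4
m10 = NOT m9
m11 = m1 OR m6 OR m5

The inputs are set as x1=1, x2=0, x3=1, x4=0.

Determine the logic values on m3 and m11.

m1 = x2 NOR x1 = 0 NOR 1 = 0
m2 = x4 OR x3 = 0 OR 1 = 1
m3 = m1 NAND m2 = 0 NAND 1 = 1
m4 = m3 NAND x4 = 1 NAND 0 = 1
m5 = m4 AND m2 AND m1 = 1 AND 1 AND 0 = 0
m6 = m5 OR m2 OR x4 = 0 OR 1 OR 0 = 1
m11 = m1 OR m6 OR m5 = 0 OR 1 OR 0 = 1

m3 = 1, m11 = 1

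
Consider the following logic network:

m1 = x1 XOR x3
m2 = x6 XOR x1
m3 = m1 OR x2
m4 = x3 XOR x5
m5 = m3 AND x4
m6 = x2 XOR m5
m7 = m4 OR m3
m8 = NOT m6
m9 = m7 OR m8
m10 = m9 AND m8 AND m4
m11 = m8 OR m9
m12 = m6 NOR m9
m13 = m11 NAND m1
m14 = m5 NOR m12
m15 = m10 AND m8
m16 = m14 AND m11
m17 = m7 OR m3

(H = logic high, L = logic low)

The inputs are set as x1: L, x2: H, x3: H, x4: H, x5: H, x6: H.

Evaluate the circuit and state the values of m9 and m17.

m9 = H; m17 = H

m1 = x1 XOR x3 = L XOR H = H
m3 = m1 OR x2 = H OR H = H
m4 = x3 XOR x5 = H XOR H = L
m5 = m3 AND x4 = H AND H = H
m6 = x2 XOR m5 = H XOR H = L
m7 = m4 OR m3 = L OR H = H
m8 = NOT m6 = NOT L = H
m9 = m7 OR m8 = H OR H = H
m17 = m7 OR m3 = H OR H = H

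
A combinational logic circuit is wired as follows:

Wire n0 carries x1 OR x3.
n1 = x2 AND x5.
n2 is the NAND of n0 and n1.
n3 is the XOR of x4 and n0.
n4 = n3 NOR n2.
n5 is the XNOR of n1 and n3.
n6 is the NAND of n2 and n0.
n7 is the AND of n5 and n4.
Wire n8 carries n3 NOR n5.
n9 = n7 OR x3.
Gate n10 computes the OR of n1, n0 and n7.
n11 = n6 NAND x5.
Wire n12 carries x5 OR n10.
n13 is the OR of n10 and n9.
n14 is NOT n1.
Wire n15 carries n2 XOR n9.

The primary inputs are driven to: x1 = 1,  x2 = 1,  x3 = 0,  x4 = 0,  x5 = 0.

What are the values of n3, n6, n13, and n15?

n3 = 1, n6 = 0, n13 = 1, n15 = 1

n0 = x1 OR x3 = 1 OR 0 = 1
n1 = x2 AND x5 = 1 AND 0 = 0
n2 = n0 NAND n1 = 1 NAND 0 = 1
n3 = x4 XOR n0 = 0 XOR 1 = 1
n4 = n3 NOR n2 = 1 NOR 1 = 0
n5 = n1 XNOR n3 = 0 XNOR 1 = 0
n6 = n2 NAND n0 = 1 NAND 1 = 0
n7 = n5 AND n4 = 0 AND 0 = 0
n9 = n7 OR x3 = 0 OR 0 = 0
n10 = n1 OR n0 OR n7 = 0 OR 1 OR 0 = 1
n13 = n10 OR n9 = 1 OR 0 = 1
n15 = n2 XOR n9 = 1 XOR 0 = 1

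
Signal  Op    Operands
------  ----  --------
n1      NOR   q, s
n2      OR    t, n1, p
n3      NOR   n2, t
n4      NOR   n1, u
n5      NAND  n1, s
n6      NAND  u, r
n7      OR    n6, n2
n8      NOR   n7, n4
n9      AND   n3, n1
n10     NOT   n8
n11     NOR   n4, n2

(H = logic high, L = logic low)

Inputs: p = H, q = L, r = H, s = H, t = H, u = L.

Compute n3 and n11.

n3 = L  n11 = L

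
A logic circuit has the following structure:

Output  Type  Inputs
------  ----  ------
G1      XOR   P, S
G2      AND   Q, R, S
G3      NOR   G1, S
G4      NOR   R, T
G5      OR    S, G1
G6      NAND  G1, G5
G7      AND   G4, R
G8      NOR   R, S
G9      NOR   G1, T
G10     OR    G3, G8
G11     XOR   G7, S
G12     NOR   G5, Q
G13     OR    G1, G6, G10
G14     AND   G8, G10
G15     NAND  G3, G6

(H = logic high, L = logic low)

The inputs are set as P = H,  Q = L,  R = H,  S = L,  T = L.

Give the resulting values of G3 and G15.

G1 = P XOR S = H XOR L = H
G3 = G1 NOR S = H NOR L = L
G5 = S OR G1 = L OR H = H
G6 = G1 NAND G5 = H NAND H = L
G15 = G3 NAND G6 = L NAND L = H

G3 = L; G15 = H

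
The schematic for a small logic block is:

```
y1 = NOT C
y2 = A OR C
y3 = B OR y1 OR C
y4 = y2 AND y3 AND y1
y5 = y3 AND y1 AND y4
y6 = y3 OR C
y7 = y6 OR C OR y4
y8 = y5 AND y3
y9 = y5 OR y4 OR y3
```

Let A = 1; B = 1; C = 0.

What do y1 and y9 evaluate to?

y1 = NOT C = NOT 0 = 1
y2 = A OR C = 1 OR 0 = 1
y3 = B OR y1 OR C = 1 OR 1 OR 0 = 1
y4 = y2 AND y3 AND y1 = 1 AND 1 AND 1 = 1
y5 = y3 AND y1 AND y4 = 1 AND 1 AND 1 = 1
y9 = y5 OR y4 OR y3 = 1 OR 1 OR 1 = 1

y1 = 1, y9 = 1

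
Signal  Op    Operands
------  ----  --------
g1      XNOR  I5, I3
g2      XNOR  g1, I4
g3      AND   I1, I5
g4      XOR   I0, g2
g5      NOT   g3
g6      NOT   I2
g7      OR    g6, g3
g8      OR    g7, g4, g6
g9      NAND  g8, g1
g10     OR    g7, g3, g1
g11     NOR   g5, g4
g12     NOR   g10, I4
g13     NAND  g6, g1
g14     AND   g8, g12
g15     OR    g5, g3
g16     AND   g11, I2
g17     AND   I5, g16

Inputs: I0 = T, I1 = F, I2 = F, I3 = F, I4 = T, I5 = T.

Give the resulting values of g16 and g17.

g16 = F  g17 = F

g1 = I5 XNOR I3 = T XNOR F = F
g2 = g1 XNOR I4 = F XNOR T = F
g3 = I1 AND I5 = F AND T = F
g4 = I0 XOR g2 = T XOR F = T
g5 = NOT g3 = NOT F = T
g11 = g5 NOR g4 = T NOR T = F
g16 = g11 AND I2 = F AND F = F
g17 = I5 AND g16 = T AND F = F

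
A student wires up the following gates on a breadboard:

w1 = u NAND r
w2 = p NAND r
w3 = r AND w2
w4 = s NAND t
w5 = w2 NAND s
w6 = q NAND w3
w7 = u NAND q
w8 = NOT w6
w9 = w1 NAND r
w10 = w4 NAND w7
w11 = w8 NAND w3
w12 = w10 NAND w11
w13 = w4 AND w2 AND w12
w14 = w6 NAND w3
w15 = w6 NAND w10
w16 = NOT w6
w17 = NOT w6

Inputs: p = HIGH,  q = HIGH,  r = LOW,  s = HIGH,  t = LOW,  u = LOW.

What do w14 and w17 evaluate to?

w2 = p NAND r = HIGH NAND LOW = HIGH
w3 = r AND w2 = LOW AND HIGH = LOW
w6 = q NAND w3 = HIGH NAND LOW = HIGH
w14 = w6 NAND w3 = HIGH NAND LOW = HIGH
w17 = NOT w6 = NOT HIGH = LOW

w14 = HIGH, w17 = LOW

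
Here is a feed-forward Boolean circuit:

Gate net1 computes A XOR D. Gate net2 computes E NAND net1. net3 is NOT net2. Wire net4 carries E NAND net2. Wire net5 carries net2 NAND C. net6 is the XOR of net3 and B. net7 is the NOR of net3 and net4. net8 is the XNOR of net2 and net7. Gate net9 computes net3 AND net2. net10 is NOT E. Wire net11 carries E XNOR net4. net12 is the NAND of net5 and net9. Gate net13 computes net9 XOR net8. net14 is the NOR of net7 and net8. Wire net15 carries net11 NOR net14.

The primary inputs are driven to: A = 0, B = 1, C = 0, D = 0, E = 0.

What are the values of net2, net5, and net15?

net1 = A XOR D = 0 XOR 0 = 0
net2 = E NAND net1 = 0 NAND 0 = 1
net3 = NOT net2 = NOT 1 = 0
net4 = E NAND net2 = 0 NAND 1 = 1
net5 = net2 NAND C = 1 NAND 0 = 1
net7 = net3 NOR net4 = 0 NOR 1 = 0
net8 = net2 XNOR net7 = 1 XNOR 0 = 0
net11 = E XNOR net4 = 0 XNOR 1 = 0
net14 = net7 NOR net8 = 0 NOR 0 = 1
net15 = net11 NOR net14 = 0 NOR 1 = 0

net2 = 1  net5 = 1  net15 = 0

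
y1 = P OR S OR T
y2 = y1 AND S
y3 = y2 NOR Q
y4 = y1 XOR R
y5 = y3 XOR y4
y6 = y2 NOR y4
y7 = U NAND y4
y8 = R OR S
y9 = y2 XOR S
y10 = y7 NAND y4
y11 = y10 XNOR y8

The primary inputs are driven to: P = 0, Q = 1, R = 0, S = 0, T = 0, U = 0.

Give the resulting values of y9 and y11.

y1 = P OR S OR T = 0 OR 0 OR 0 = 0
y2 = y1 AND S = 0 AND 0 = 0
y4 = y1 XOR R = 0 XOR 0 = 0
y7 = U NAND y4 = 0 NAND 0 = 1
y8 = R OR S = 0 OR 0 = 0
y9 = y2 XOR S = 0 XOR 0 = 0
y10 = y7 NAND y4 = 1 NAND 0 = 1
y11 = y10 XNOR y8 = 1 XNOR 0 = 0

y9 = 0; y11 = 0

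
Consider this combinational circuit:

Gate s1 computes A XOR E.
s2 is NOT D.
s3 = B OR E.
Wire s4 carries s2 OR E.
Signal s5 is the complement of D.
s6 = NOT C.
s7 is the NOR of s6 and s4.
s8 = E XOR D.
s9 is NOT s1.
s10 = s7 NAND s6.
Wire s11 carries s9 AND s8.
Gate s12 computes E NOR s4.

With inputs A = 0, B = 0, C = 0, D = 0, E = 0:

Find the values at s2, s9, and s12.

s1 = A XOR E = 0 XOR 0 = 0
s2 = NOT D = NOT 0 = 1
s4 = s2 OR E = 1 OR 0 = 1
s9 = NOT s1 = NOT 0 = 1
s12 = E NOR s4 = 0 NOR 1 = 0

s2 = 1, s9 = 1, s12 = 0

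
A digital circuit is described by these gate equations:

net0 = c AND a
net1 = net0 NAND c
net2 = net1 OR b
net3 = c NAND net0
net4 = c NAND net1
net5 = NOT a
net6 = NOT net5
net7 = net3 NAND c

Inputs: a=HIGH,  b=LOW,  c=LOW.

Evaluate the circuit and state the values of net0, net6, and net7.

net0 = LOW  net6 = HIGH  net7 = HIGH

net0 = c AND a = LOW AND HIGH = LOW
net3 = c NAND net0 = LOW NAND LOW = HIGH
net5 = NOT a = NOT HIGH = LOW
net6 = NOT net5 = NOT LOW = HIGH
net7 = net3 NAND c = HIGH NAND LOW = HIGH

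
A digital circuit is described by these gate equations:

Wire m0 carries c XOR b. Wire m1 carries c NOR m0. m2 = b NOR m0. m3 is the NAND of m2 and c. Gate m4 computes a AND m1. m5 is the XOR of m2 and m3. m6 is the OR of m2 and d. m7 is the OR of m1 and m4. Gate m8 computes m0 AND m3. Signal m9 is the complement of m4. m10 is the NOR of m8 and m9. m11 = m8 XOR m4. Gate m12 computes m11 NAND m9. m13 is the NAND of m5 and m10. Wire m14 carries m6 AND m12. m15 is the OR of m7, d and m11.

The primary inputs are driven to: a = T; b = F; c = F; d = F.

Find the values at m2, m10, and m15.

m2 = T, m10 = T, m15 = T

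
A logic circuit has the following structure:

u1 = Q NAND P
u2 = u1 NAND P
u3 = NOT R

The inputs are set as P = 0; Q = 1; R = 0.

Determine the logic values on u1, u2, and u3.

u1 = Q NAND P = 1 NAND 0 = 1
u2 = u1 NAND P = 1 NAND 0 = 1
u3 = NOT R = NOT 0 = 1

u1 = 1; u2 = 1; u3 = 1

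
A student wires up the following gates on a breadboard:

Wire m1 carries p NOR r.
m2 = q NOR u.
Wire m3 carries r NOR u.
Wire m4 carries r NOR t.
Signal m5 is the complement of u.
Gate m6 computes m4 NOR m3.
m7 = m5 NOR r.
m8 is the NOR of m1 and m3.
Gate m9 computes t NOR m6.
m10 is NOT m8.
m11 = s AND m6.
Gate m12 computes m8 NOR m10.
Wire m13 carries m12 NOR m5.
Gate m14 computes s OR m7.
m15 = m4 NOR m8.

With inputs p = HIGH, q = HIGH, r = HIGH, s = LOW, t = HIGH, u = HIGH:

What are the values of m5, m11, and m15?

m1 = p NOR r = HIGH NOR HIGH = LOW
m3 = r NOR u = HIGH NOR HIGH = LOW
m4 = r NOR t = HIGH NOR HIGH = LOW
m5 = NOT u = NOT HIGH = LOW
m6 = m4 NOR m3 = LOW NOR LOW = HIGH
m8 = m1 NOR m3 = LOW NOR LOW = HIGH
m11 = s AND m6 = LOW AND HIGH = LOW
m15 = m4 NOR m8 = LOW NOR HIGH = LOW

m5 = LOW, m11 = LOW, m15 = LOW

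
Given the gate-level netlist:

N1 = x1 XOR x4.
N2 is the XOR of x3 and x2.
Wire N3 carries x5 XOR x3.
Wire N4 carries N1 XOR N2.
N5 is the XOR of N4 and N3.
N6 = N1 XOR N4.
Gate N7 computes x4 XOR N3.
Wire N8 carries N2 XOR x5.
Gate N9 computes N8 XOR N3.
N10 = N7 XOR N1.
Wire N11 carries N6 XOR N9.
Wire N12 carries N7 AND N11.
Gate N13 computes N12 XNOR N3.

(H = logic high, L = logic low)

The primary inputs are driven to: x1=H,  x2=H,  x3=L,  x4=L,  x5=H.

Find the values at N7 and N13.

N7 = H; N13 = L

N1 = x1 XOR x4 = H XOR L = H
N2 = x3 XOR x2 = L XOR H = H
N3 = x5 XOR x3 = H XOR L = H
N4 = N1 XOR N2 = H XOR H = L
N6 = N1 XOR N4 = H XOR L = H
N7 = x4 XOR N3 = L XOR H = H
N8 = N2 XOR x5 = H XOR H = L
N9 = N8 XOR N3 = L XOR H = H
N11 = N6 XOR N9 = H XOR H = L
N12 = N7 AND N11 = H AND L = L
N13 = N12 XNOR N3 = L XNOR H = L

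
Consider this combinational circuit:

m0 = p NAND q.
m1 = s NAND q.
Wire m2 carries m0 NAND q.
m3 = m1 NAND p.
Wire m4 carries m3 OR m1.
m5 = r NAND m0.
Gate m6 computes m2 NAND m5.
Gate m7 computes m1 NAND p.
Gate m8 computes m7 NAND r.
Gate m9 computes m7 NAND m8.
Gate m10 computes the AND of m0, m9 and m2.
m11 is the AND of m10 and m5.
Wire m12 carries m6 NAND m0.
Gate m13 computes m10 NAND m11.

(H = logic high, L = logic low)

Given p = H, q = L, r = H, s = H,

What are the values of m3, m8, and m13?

m0 = p NAND q = H NAND L = H
m1 = s NAND q = H NAND L = H
m2 = m0 NAND q = H NAND L = H
m3 = m1 NAND p = H NAND H = L
m5 = r NAND m0 = H NAND H = L
m7 = m1 NAND p = H NAND H = L
m8 = m7 NAND r = L NAND H = H
m9 = m7 NAND m8 = L NAND H = H
m10 = m0 AND m9 AND m2 = H AND H AND H = H
m11 = m10 AND m5 = H AND L = L
m13 = m10 NAND m11 = H NAND L = H

m3 = L, m8 = H, m13 = H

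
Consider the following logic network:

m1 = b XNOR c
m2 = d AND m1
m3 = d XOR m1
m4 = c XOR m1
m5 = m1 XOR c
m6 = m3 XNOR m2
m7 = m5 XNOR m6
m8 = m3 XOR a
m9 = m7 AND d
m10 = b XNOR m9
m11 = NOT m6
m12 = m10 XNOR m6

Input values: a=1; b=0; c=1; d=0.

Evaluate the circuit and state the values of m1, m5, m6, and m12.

m1 = b XNOR c = 0 XNOR 1 = 0
m2 = d AND m1 = 0 AND 0 = 0
m3 = d XOR m1 = 0 XOR 0 = 0
m5 = m1 XOR c = 0 XOR 1 = 1
m6 = m3 XNOR m2 = 0 XNOR 0 = 1
m7 = m5 XNOR m6 = 1 XNOR 1 = 1
m9 = m7 AND d = 1 AND 0 = 0
m10 = b XNOR m9 = 0 XNOR 0 = 1
m12 = m10 XNOR m6 = 1 XNOR 1 = 1

m1 = 0; m5 = 1; m6 = 1; m12 = 1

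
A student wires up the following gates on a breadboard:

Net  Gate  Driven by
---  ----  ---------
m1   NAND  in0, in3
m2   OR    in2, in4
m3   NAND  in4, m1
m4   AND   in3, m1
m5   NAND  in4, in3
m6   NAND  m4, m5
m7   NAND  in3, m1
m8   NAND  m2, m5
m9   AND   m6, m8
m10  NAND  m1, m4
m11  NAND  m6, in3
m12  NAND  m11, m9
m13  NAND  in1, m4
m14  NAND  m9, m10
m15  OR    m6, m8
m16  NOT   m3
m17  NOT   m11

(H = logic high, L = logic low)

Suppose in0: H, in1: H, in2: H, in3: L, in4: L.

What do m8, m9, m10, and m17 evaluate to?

m1 = in0 NAND in3 = H NAND L = H
m2 = in2 OR in4 = H OR L = H
m4 = in3 AND m1 = L AND H = L
m5 = in4 NAND in3 = L NAND L = H
m6 = m4 NAND m5 = L NAND H = H
m8 = m2 NAND m5 = H NAND H = L
m9 = m6 AND m8 = H AND L = L
m10 = m1 NAND m4 = H NAND L = H
m11 = m6 NAND in3 = H NAND L = H
m17 = NOT m11 = NOT H = L

m8 = L; m9 = L; m10 = H; m17 = L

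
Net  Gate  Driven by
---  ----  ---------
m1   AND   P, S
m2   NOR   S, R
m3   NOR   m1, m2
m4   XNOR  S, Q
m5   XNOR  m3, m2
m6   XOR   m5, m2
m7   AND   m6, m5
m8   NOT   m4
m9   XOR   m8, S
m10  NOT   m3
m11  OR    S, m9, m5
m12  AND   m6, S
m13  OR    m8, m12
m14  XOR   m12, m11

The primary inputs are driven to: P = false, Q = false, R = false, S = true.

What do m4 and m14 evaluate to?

m1 = P AND S = false AND true = false
m2 = S NOR R = true NOR false = false
m3 = m1 NOR m2 = false NOR false = true
m4 = S XNOR Q = true XNOR false = false
m5 = m3 XNOR m2 = true XNOR false = false
m6 = m5 XOR m2 = false XOR false = false
m8 = NOT m4 = NOT false = true
m9 = m8 XOR S = true XOR true = false
m11 = S OR m9 OR m5 = true OR false OR false = true
m12 = m6 AND S = false AND true = false
m14 = m12 XOR m11 = false XOR true = true

m4 = false  m14 = true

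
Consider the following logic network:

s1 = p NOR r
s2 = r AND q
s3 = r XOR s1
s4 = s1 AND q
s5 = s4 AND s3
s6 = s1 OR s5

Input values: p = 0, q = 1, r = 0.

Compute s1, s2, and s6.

s1 = p NOR r = 0 NOR 0 = 1
s2 = r AND q = 0 AND 1 = 0
s3 = r XOR s1 = 0 XOR 1 = 1
s4 = s1 AND q = 1 AND 1 = 1
s5 = s4 AND s3 = 1 AND 1 = 1
s6 = s1 OR s5 = 1 OR 1 = 1

s1 = 1, s2 = 0, s6 = 1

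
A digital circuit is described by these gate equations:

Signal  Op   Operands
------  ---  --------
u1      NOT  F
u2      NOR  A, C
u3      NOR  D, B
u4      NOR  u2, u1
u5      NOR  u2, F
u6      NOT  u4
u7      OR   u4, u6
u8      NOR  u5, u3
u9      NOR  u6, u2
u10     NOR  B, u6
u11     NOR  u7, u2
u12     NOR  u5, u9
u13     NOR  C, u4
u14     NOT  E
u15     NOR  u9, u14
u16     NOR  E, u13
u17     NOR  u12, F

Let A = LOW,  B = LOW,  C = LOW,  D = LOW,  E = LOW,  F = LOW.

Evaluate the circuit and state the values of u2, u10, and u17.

u1 = NOT F = NOT LOW = HIGH
u2 = A NOR C = LOW NOR LOW = HIGH
u4 = u2 NOR u1 = HIGH NOR HIGH = LOW
u5 = u2 NOR F = HIGH NOR LOW = LOW
u6 = NOT u4 = NOT LOW = HIGH
u9 = u6 NOR u2 = HIGH NOR HIGH = LOW
u10 = B NOR u6 = LOW NOR HIGH = LOW
u12 = u5 NOR u9 = LOW NOR LOW = HIGH
u17 = u12 NOR F = HIGH NOR LOW = LOW

u2 = HIGH, u10 = LOW, u17 = LOW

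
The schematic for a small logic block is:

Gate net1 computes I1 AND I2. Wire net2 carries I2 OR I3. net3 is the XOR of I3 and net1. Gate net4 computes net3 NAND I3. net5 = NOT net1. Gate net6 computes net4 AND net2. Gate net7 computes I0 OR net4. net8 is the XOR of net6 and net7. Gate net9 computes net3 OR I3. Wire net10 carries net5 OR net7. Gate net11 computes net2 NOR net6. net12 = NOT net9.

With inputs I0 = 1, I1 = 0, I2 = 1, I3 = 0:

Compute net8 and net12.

net8 = 0, net12 = 1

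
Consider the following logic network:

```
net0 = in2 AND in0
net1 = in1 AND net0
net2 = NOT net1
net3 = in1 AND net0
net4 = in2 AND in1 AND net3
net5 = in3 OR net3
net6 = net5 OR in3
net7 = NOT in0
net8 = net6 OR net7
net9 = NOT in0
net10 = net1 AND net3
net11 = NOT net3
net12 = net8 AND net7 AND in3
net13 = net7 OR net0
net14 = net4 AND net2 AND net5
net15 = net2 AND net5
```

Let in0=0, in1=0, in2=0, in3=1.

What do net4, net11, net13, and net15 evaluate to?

net4 = 0  net11 = 1  net13 = 1  net15 = 1

net0 = in2 AND in0 = 0 AND 0 = 0
net1 = in1 AND net0 = 0 AND 0 = 0
net2 = NOT net1 = NOT 0 = 1
net3 = in1 AND net0 = 0 AND 0 = 0
net4 = in2 AND in1 AND net3 = 0 AND 0 AND 0 = 0
net5 = in3 OR net3 = 1 OR 0 = 1
net7 = NOT in0 = NOT 0 = 1
net11 = NOT net3 = NOT 0 = 1
net13 = net7 OR net0 = 1 OR 0 = 1
net15 = net2 AND net5 = 1 AND 1 = 1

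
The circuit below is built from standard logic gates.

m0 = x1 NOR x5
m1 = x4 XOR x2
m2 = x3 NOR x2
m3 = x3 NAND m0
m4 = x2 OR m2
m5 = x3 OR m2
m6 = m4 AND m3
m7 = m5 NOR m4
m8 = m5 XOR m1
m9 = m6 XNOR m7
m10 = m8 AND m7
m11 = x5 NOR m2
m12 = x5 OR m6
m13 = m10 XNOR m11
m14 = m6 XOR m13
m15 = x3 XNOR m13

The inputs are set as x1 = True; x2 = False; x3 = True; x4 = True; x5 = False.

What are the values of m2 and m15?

m2 = False; m15 = False

m1 = x4 XOR x2 = True XOR False = True
m2 = x3 NOR x2 = True NOR False = False
m4 = x2 OR m2 = False OR False = False
m5 = x3 OR m2 = True OR False = True
m7 = m5 NOR m4 = True NOR False = False
m8 = m5 XOR m1 = True XOR True = False
m10 = m8 AND m7 = False AND False = False
m11 = x5 NOR m2 = False NOR False = True
m13 = m10 XNOR m11 = False XNOR True = False
m15 = x3 XNOR m13 = True XNOR False = False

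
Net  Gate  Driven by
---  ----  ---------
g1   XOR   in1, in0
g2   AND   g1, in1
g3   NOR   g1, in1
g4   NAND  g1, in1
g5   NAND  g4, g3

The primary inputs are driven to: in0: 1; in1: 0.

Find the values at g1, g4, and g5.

g1 = 1, g4 = 1, g5 = 1

g1 = in1 XOR in0 = 0 XOR 1 = 1
g3 = g1 NOR in1 = 1 NOR 0 = 0
g4 = g1 NAND in1 = 1 NAND 0 = 1
g5 = g4 NAND g3 = 1 NAND 0 = 1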